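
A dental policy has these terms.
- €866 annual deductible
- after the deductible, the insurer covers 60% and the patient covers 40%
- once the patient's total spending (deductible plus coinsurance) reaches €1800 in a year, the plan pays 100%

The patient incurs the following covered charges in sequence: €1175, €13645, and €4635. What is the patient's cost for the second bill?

#1 (€1175): €866 to deductible, leaving €309; 40% of €309 = €123.60. Patient pays €989.60; OOP now €989.60.
#2 (€13645): deductible met; 40% of €13645 = €5458. OOP would hit €6447.60 > €1800, so the cap limits the patient to €1800 − €989.60 = €810.40.

€810.40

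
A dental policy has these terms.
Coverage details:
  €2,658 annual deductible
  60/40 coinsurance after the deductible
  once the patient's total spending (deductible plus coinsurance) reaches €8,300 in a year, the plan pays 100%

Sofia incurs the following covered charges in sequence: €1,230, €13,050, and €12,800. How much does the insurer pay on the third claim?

€11,806.80

Claim 1 (€1,230): all of it applies to the deductible. Patient owes €1,230 (running OOP €1,230). Insurer: €1,230 − €1,230 = €0.
Claim 2 (€13,050): €1,428 finishes the deductible; €11,622 goes to coinsurance; patient's 40% is €4,648.80. Patient owes €6,076.80 (running OOP €7,306.80). Plan pays €13,050 − €6,076.80 = €6,973.20.
Claim 3 (€12,800): deductible already satisfied, so patient's share is 40% × €12,800 = €5,120. OOP would hit €12,426.80 > €8,300, so the cap limits the patient to €8,300 − €7,306.80 = €993.20. Insurer: €12,800 − €993.20 = €11,806.80.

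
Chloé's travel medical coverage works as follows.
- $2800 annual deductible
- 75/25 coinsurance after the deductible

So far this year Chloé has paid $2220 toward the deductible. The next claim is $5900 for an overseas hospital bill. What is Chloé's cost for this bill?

$1910

Deductible still to meet: $2800 − $2220 = $580.
After the $580 deductible portion, $5900 − $580 = $5320 is subject to coinsurance.
Coinsurance: $5320 × 25% = $1330.
That puts the traveler's cost at $580 + $1330 = $1910.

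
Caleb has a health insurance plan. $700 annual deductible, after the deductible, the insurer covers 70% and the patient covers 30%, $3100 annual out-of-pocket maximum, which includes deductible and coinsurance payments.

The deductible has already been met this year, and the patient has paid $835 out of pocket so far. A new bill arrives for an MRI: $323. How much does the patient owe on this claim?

The deductible is already satisfied, so the full bill goes to coinsurance.
Patient's 30% share of $323 is $96.90.
Total out-of-pocket so far would be $835 + $96.90 = $931.90, below the $3100 cap — no reduction.

$96.90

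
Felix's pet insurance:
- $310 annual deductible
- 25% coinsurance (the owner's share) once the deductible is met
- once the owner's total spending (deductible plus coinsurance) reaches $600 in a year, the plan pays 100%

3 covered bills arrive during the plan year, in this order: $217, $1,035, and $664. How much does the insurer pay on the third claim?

$609.50

Claim 1 — $217: entire amount goes to the deductible. Owner owes $217 (running OOP $217). Plan pays $217 − $217 = $0.
Claim 2 — $1,035: $93 finishes the deductible; $942 goes to coinsurance; coinsurance $942 × 25% = $235.50. Owner owes $328.50 (running OOP $545.50). Plan pays $1,035 − $328.50 = $706.50.
Claim 3 — $664: 25% coinsurance on $664 = $166. OOP would hit $711.50 > $600, so the cap limits the owner to $600 − $545.50 = $54.50. Insurer: $664 − $54.50 = $609.50.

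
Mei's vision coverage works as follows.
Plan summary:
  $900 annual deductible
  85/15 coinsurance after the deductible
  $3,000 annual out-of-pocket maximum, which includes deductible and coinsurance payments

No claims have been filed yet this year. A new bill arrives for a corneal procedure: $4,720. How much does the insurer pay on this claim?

The full $900 deductible is still open; $900 of this bill applies to it.
The remaining $3,820 (= $4,720 − $900) moves to coinsurance.
Member's 15% share of $3,820 is $573.
Member responsibility before any cap: $900 + $573 = $1,473.
Year-to-date out-of-pocket becomes $0 + $1,473 = $1,473, still under the $3,000 maximum, so no cap applies.
The plan picks up $4,720 − $1,473 = $3,247.

$3,247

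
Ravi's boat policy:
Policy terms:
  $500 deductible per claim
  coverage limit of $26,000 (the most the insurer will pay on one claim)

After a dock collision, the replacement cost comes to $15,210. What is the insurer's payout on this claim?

$14,710

Less the $500 deductible: $15,210 − $500 = $14,710.
That's under the $26,000 cap, so the insurer reimburses the full $14,710.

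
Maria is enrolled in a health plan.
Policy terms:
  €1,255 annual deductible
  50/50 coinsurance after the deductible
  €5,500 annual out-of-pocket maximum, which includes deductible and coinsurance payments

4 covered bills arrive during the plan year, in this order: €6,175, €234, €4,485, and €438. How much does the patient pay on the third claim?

#1 (€6,175): deductible takes €1,255, €4,920 remains; patient's 50% is €2,460. Cost to patient: €3,715. OOP to date €3,715.
#2 (€234): deductible met; 50% of €234 = €117. Cost to patient: €117. OOP to date €3,832.
#3 (€4,485): 50% coinsurance on €4,485 = €2,242.50. That would push OOP to €6,074.50, over the €5,500 cap, so patient pays €5,500 − €3,832 = €1,668.

€1,668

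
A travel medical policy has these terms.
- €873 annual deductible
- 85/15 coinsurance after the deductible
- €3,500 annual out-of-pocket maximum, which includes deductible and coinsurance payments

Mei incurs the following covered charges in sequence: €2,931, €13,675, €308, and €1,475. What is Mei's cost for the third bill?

€46.20

Bill 1, €2,931: €873 to deductible, leaving €2,058; traveler's 15% is €308.70. Traveler owes €1,181.70 (running OOP €1,181.70).
Bill 2, €13,675: deductible already satisfied, so traveler's share is 15% × €13,675 = €2,051.25. Traveler pays €2,051.25; OOP now €3,232.95.
Bill 3, €308: 15% coinsurance on €308 = €46.20. Traveler pays €46.20; OOP now €3,279.15.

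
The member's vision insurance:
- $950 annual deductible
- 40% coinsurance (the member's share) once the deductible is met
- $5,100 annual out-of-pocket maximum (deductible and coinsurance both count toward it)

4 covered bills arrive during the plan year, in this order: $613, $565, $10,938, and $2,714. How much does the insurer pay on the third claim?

Claim 1 ($613): all of it applies to the deductible. Cost to member: $613. OOP to date $613. Insurer: $613 − $613 = $0.
Claim 2 ($565): deductible takes $337, $228 remains; member's 40% is $91.20. Member pays $428.20; OOP now $1,041.20. Insurer: $565 − $428.20 = $136.80.
Claim 3 ($10,938): 40% coinsurance on $10,938 = $4,375.20. OOP would hit $5,416.40 > $5,100, so the cap limits the member to $5,100 − $1,041.20 = $4,058.80. Insurer: $10,938 − $4,058.80 = $6,879.20.

$6,879.20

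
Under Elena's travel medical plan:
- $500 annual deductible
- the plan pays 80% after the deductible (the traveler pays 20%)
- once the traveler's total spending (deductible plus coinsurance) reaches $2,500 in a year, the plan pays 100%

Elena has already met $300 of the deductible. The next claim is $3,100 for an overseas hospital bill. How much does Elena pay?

$780

Deductible still to meet: $500 − $300 = $200.
The remaining $2,900 (= $3,100 − $200) moves to coinsurance.
20% of $2,900 = $580 falls to the traveler.
That puts the traveler's cost at $200 + $580 = $780 before any cap.
Year-to-date out-of-pocket becomes $300 + $780 = $1,080, still under the $2,500 maximum, so no cap applies.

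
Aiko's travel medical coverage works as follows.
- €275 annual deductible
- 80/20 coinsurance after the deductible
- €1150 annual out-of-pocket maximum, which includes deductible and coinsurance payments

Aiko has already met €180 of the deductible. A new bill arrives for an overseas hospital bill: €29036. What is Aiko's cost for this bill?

€180 of the €275 deductible is already met, leaving €95.
After the €95 deductible portion, €29036 − €95 = €28941 is subject to coinsurance.
Traveler's 20% share of €28941 is €5788.20.
That puts the traveler's cost at €95 + €5788.20 = €5883.20 before any cap.
Year-to-date out-of-pocket would reach €180 + €5883.20 = €6063.20, above the €1150 maximum, so the traveler pays only €1150 − €180 = €970.

€970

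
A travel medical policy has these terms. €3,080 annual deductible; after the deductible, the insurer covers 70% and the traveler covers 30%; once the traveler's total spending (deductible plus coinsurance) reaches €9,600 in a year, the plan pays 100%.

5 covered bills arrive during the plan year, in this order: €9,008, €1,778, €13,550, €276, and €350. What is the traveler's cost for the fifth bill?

#1 (€9,008): deductible takes €3,080, €5,928 remains; 30% of €5,928 = €1,778.40. Traveler owes €4,858.40 (running OOP €4,858.40).
#2 (€1,778): 30% coinsurance on €1,778 = €533.40. Cost to traveler: €533.40. OOP to date €5,391.80.
#3 (€13,550): 30% coinsurance on €13,550 = €4,065. Traveler pays €4,065; OOP now €9,456.80.
#4 (€276): deductible already satisfied, so traveler's share is 30% × €276 = €82.80. Traveler pays €82.80; OOP now €9,539.60.
#5 (€350): deductible already satisfied, so traveler's share is 30% × €350 = €105. That would push OOP to €9,644.60, over the €9,600 cap, so traveler pays €9,600 − €9,539.60 = €60.40.

€60.40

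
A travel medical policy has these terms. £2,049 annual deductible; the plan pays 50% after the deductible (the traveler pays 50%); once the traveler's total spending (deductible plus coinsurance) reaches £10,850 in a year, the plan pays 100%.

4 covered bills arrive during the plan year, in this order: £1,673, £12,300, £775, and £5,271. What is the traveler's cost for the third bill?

£387.50

Bill 1, £1,673: all of it applies to the deductible. Traveler pays £1,673; OOP now £1,673.
Bill 2, £12,300: deductible takes £376, £11,924 remains; coinsurance £11,924 × 50% = £5,962. Cost to traveler: £6,338. OOP to date £8,011.
Bill 3, £775: 50% coinsurance on £775 = £387.50. Traveler owes £387.50 (running OOP £8,398.50).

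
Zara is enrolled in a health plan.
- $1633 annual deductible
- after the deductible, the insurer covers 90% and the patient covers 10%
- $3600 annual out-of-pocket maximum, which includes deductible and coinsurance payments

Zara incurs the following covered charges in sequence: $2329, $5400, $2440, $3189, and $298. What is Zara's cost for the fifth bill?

$29.80

#1 ($2329): $1633 finishes the deductible; $696 goes to coinsurance; coinsurance $696 × 10% = $69.60. Cost to patient: $1702.60. OOP to date $1702.60.
#2 ($5400): 10% coinsurance on $5400 = $540. Patient pays $540; OOP now $2242.60.
#3 ($2440): deductible met; 10% of $2440 = $244. Patient pays $244; OOP now $2486.60.
#4 ($3189): deductible met; 10% of $3189 = $318.90. Cost to patient: $318.90. OOP to date $2805.50.
#5 ($298): 10% coinsurance on $298 = $29.80. Cost to patient: $29.80. OOP to date $2835.30.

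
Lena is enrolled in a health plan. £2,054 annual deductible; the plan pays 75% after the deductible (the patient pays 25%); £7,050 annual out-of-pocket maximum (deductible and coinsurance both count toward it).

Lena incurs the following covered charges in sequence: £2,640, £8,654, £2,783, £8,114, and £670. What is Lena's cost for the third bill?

Claim 1 (£2,640): £2,054 to deductible, leaving £586; 25% of £586 = £146.50. Patient owes £2,200.50 (running OOP £2,200.50).
Claim 2 (£8,654): deductible met; 25% of £8,654 = £2,163.50. Patient owes £2,163.50 (running OOP £4,364).
Claim 3 (£2,783): deductible met; 25% of £2,783 = £695.75. Cost to patient: £695.75. OOP to date £5,059.75.

£695.75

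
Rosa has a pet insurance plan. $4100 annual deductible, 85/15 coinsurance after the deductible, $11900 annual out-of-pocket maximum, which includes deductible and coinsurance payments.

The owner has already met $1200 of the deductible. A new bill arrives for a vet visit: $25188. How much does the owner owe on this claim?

Deductible still to meet: $4100 − $1200 = $2900.
That leaves $25188 − $2900 = $22288 for coinsurance.
Owner's 15% share of $22288 is $3343.20.
Owner responsibility before any cap: $2900 + $3343.20 = $6243.20.
Total out-of-pocket so far would be $1200 + $6243.20 = $7443.20, below the $11900 cap — no reduction.

$6243.20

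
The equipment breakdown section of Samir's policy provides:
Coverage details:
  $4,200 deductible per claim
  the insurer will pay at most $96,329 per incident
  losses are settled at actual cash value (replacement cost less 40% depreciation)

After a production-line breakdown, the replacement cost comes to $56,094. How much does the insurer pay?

$29,456.40

Actual cash value after 40% depreciation: $56,094 × 60% = $33,656.40.
Less the $4,200 deductible: $33,656.40 − $4,200 = $29,456.40.
$29,456.40 ≤ $96,329, so the limit doesn't bind; insurer pays $29,456.40.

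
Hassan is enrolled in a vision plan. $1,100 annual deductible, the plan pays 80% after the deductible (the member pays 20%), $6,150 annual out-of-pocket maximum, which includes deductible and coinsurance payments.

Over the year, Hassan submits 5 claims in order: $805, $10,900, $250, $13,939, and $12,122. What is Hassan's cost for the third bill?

#1 ($805): all of it applies to the deductible. Member owes $805 (running OOP $805).
#2 ($10,900): $295 to deductible, leaving $10,605; member's 20% is $2,121. Member pays $2,416; OOP now $3,221.
#3 ($250): 20% coinsurance on $250 = $50. Cost to member: $50. OOP to date $3,271.

$50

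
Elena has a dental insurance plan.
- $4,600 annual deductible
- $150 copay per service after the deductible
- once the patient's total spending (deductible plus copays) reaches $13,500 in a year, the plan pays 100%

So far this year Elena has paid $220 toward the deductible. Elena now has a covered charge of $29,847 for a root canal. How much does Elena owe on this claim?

Remaining deductible: $4,600 − $220 = $4,380.
The remaining $25,467 (= $29,847 − $4,380) moves to the copay.
Copay on this service: $150.
Patient responsibility before any cap: $4,380 + $150 = $4,530.
Year-to-date out-of-pocket becomes $220 + $4,530 = $4,750, still under the $13,500 maximum, so no cap applies.

$4,530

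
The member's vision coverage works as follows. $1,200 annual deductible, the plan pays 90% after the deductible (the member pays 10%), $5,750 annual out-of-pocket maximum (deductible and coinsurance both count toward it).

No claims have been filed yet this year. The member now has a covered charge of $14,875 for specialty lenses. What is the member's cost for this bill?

Nothing has been paid toward the $1,200 deductible, so the first $1,200 of this charge is applied there.
That leaves $14,875 − $1,200 = $13,675 for coinsurance.
10% of $13,675 = $1,367.50 falls to the member.
Member responsibility before any cap: $1,200 + $1,367.50 = $2,567.50.
Year-to-date out-of-pocket becomes $0 + $2,567.50 = $2,567.50, still under the $5,750 maximum, so no cap applies.

$2,567.50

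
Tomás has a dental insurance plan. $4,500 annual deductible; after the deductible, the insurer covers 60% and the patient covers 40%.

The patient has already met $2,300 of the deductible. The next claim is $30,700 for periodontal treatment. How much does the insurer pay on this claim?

$17,100

$2,300 of the $4,500 deductible is already met, leaving $2,200.
The remaining $28,500 (= $30,700 − $2,200) moves to coinsurance.
40% of $28,500 = $11,400 falls to the patient.
So the patient owes $2,200 + $11,400 = $13,600.
The plan picks up $30,700 − $13,600 = $17,100.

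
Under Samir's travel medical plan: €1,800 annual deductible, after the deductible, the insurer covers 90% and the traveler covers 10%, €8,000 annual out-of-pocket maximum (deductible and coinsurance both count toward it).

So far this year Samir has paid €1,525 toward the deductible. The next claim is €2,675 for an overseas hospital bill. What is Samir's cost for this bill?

€515

€1,525 of the €1,800 deductible is already met, leaving €275.
After the €275 deductible portion, €2,675 − €275 = €2,400 is subject to coinsurance.
Traveler's 10% share of €2,400 is €240.
That puts the traveler's cost at €275 + €240 = €515 before any cap.
Total out-of-pocket so far would be €1,525 + €515 = €2,040, below the €8,000 cap — no reduction.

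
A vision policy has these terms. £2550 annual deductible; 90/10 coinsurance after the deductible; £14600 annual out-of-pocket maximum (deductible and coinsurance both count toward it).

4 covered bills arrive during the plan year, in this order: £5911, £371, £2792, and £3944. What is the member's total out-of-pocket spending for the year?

£3596.80

#1 (£5911): £2550 finishes the deductible; £3361 goes to coinsurance; 10% of £3361 = £336.10. Member pays £2886.10; OOP now £2886.10.
#2 (£371): 10% coinsurance on £371 = £37.10. Member pays £37.10; OOP now £2923.20.
#3 (£2792): deductible already satisfied, so member's share is 10% × £2792 = £279.20. Cost to member: £279.20. OOP to date £3202.40.
#4 (£3944): deductible already satisfied, so member's share is 10% × £3944 = £394.40. Cost to member: £394.40. OOP to date £3596.80.
Total paid by the member: £2886.10 + £37.10 + £279.20 + £394.40 = £3596.80.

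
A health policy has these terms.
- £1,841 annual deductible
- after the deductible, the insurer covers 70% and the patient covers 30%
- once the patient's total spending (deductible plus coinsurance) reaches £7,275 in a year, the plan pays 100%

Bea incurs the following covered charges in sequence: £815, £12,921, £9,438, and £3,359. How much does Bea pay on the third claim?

£1,865.50

#1 (£815): all of it applies to the deductible. Patient owes £815 (running OOP £815).
#2 (£12,921): deductible takes £1,026, £11,895 remains; 30% of £11,895 = £3,568.50. Cost to patient: £4,594.50. OOP to date £5,409.50.
#3 (£9,438): deductible already satisfied, so patient's share is 30% × £9,438 = £2,831.40. OOP would hit £8,240.90 > £7,275, so the cap limits the patient to £7,275 − £5,409.50 = £1,865.50.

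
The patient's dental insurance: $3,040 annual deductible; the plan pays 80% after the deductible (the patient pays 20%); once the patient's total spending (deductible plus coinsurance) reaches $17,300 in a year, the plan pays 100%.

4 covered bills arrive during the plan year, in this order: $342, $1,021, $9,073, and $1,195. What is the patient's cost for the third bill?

Claim 1 — $342: all of it applies to the deductible. Cost to patient: $342. OOP to date $342.
Claim 2 — $1,021: all of it applies to the deductible. Patient owes $1,021 (running OOP $1,363).
Claim 3 — $9,073: $1,677 to deductible, leaving $7,396; coinsurance $7,396 × 20% = $1,479.20. Patient pays $3,156.20; OOP now $4,519.20.

$3,156.20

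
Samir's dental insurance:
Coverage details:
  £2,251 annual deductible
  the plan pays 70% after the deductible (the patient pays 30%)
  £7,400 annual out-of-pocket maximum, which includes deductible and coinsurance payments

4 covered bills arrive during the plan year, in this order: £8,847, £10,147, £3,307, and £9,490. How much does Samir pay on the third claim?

£126.10

#1 (£8,847): £2,251 finishes the deductible; £6,596 goes to coinsurance; patient's 30% is £1,978.80. Patient pays £4,229.80; OOP now £4,229.80.
#2 (£10,147): deductible already satisfied, so patient's share is 30% × £10,147 = £3,044.10. Patient owes £3,044.10 (running OOP £7,273.90).
#3 (£3,307): 30% coinsurance on £3,307 = £992.10. Adding that to £7,273.90 gives £8,266, past the £7,400 cap; patient pays only £7,400 − £7,273.90 = £126.10.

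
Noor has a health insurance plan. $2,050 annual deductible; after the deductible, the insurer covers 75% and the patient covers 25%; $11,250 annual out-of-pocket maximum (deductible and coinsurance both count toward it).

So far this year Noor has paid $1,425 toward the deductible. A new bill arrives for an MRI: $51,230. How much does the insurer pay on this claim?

Remaining deductible: $2,050 − $1,425 = $625.
That leaves $51,230 − $625 = $50,605 for coinsurance.
25% of $50,605 = $12,651.25 falls to the patient.
So the patient owes $625 + $12,651.25 = $13,276.25 before any cap.
That would bring total out-of-pocket to $14,701.25, past the $11,250 cap. The patient is capped at $11,250 − $1,425 = $9,825 on this claim.
The insurer covers the remainder: $51,230 − $9,825 = $41,405.

$41,405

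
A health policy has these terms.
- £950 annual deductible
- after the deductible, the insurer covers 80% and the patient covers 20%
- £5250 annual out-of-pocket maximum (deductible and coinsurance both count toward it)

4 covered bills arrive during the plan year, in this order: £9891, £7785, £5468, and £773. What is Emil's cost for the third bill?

#1 (£9891): deductible takes £950, £8941 remains; 20% of £8941 = £1788.20. Patient owes £2738.20 (running OOP £2738.20).
#2 (£7785): 20% coinsurance on £7785 = £1557. Patient owes £1557 (running OOP £4295.20).
#3 (£5468): 20% coinsurance on £5468 = £1093.60. Adding that to £4295.20 gives £5388.80, past the £5250 cap; patient pays only £5250 − £4295.20 = £954.80.

£954.80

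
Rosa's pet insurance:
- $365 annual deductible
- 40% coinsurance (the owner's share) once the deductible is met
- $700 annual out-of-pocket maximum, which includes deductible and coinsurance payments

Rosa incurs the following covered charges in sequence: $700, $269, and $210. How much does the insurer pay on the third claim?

$126

#1 ($700): $365 to deductible, leaving $335; coinsurance $335 × 40% = $134. Cost to owner: $499. OOP to date $499. Plan pays $700 − $499 = $201.
#2 ($269): 40% coinsurance on $269 = $107.60. Cost to owner: $107.60. OOP to date $606.60. Plan pays $269 − $107.60 = $161.40.
#3 ($210): 40% coinsurance on $210 = $84. Cost to owner: $84. OOP to date $690.60. Plan pays $210 − $84 = $126.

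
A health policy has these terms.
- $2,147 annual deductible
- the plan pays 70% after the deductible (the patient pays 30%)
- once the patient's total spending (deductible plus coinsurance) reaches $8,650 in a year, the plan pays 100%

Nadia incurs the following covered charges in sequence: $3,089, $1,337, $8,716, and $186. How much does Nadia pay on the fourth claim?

Bill 1, $3,089: deductible takes $2,147, $942 remains; coinsurance $942 × 30% = $282.60. Patient pays $2,429.60; OOP now $2,429.60.
Bill 2, $1,337: 30% coinsurance on $1,337 = $401.10. Patient pays $401.10; OOP now $2,830.70.
Bill 3, $8,716: deductible met; 30% of $8,716 = $2,614.80. Patient pays $2,614.80; OOP now $5,445.50.
Bill 4, $186: deductible already satisfied, so patient's share is 30% × $186 = $55.80. Patient pays $55.80; OOP now $5,501.30.

$55.80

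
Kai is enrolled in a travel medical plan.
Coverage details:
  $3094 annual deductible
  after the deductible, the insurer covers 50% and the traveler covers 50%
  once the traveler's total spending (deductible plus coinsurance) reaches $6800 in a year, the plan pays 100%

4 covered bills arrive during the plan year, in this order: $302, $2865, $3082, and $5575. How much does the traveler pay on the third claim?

Claim 1 — $302: entire amount goes to the deductible. Traveler pays $302; OOP now $302.
Claim 2 — $2865: deductible takes $2792, $73 remains; 50% of $73 = $36.50. Traveler owes $2828.50 (running OOP $3130.50).
Claim 3 — $3082: deductible met; 50% of $3082 = $1541. Traveler owes $1541 (running OOP $4671.50).

$1541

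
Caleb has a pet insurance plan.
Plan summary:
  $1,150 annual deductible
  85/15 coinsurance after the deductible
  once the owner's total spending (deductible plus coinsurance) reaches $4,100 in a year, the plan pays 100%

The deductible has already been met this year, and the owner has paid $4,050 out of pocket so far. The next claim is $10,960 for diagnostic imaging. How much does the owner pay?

The deductible is already satisfied, so the full bill goes to coinsurance.
Owner's 15% share of $10,960 is $1,644.
Adding $1,644 to the $4,050 already spent would give $5,694, which exceeds the $4,100 cap; the owner pays just $4,100 − $4,050 = $50.

$50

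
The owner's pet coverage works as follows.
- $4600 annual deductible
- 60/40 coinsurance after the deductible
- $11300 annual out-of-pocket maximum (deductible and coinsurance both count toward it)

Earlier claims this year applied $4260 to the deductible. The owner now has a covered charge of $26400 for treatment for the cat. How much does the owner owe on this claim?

$7040

Remaining deductible: $4600 − $4260 = $340.
After the $340 deductible portion, $26400 − $340 = $26060 is subject to coinsurance.
Owner's 40% share of $26060 is $10424.
That puts the owner's cost at $340 + $10424 = $10764 before any cap.
Adding $10764 to the $4260 already spent would give $15024, which exceeds the $11300 cap; the owner pays just $11300 − $4260 = $7040.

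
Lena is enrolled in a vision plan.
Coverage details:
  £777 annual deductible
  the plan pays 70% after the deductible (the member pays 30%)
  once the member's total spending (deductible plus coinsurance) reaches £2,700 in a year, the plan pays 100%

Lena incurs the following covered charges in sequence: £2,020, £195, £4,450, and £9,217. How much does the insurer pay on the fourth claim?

Bill 1, £2,020: £777 finishes the deductible; £1,243 goes to coinsurance; coinsurance £1,243 × 30% = £372.90. Member owes £1,149.90 (running OOP £1,149.90). Plan pays £2,020 − £1,149.90 = £870.10.
Bill 2, £195: 30% coinsurance on £195 = £58.50. Member owes £58.50 (running OOP £1,208.40). Insurer: £195 − £58.50 = £136.50.
Bill 3, £4,450: deductible met; 30% of £4,450 = £1,335. Member pays £1,335; OOP now £2,543.40. Plan pays £4,450 − £1,335 = £3,115.
Bill 4, £9,217: deductible met; 30% of £9,217 = £2,765.10. That would push OOP to £5,308.50, over the £2,700 cap, so member pays £2,700 − £2,543.40 = £156.60. Insurer: £9,217 − £156.60 = £9,060.40.

£9,060.40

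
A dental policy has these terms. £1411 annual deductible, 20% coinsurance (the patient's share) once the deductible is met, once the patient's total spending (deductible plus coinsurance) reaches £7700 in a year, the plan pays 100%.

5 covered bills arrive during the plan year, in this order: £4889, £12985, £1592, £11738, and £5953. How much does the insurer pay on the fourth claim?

Claim 1 (£4889): deductible takes £1411, £3478 remains; coinsurance £3478 × 20% = £695.60. Patient pays £2106.60; OOP now £2106.60. Insurer: £4889 − £2106.60 = £2782.40.
Claim 2 (£12985): 20% coinsurance on £12985 = £2597. Patient owes £2597 (running OOP £4703.60). Plan pays £12985 − £2597 = £10388.
Claim 3 (£1592): deductible already satisfied, so patient's share is 20% × £1592 = £318.40. Patient owes £318.40 (running OOP £5022). Insurer: £1592 − £318.40 = £1273.60.
Claim 4 (£11738): deductible met; 20% of £11738 = £2347.60. Patient owes £2347.60 (running OOP £7369.60). Plan pays £11738 − £2347.60 = £9390.40.

£9390.40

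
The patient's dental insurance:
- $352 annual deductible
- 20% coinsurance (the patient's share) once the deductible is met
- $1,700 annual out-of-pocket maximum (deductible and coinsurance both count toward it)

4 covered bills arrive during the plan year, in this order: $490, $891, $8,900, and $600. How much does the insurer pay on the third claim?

$7,757.80

Bill 1, $490: $352 finishes the deductible; $138 goes to coinsurance; patient's 20% is $27.60. Patient owes $379.60 (running OOP $379.60). Insurer: $490 − $379.60 = $110.40.
Bill 2, $891: 20% coinsurance on $891 = $178.20. Patient pays $178.20; OOP now $557.80. Plan pays $891 − $178.20 = $712.80.
Bill 3, $8,900: 20% coinsurance on $8,900 = $1,780. That would push OOP to $2,337.80, over the $1,700 cap, so patient pays $1,700 − $557.80 = $1,142.20. Insurer: $8,900 − $1,142.20 = $7,757.80.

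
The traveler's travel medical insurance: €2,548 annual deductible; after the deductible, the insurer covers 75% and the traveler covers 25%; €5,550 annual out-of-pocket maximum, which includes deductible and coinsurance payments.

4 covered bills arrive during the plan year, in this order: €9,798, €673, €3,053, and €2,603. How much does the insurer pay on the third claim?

€2,289.75

Claim 1 (€9,798): €2,548 to deductible, leaving €7,250; coinsurance €7,250 × 25% = €1,812.50. Traveler pays €4,360.50; OOP now €4,360.50. Plan pays €9,798 − €4,360.50 = €5,437.50.
Claim 2 (€673): 25% coinsurance on €673 = €168.25. Cost to traveler: €168.25. OOP to date €4,528.75. Insurer: €673 − €168.25 = €504.75.
Claim 3 (€3,053): deductible already satisfied, so traveler's share is 25% × €3,053 = €763.25. Cost to traveler: €763.25. OOP to date €5,292. Plan pays €3,053 − €763.25 = €2,289.75.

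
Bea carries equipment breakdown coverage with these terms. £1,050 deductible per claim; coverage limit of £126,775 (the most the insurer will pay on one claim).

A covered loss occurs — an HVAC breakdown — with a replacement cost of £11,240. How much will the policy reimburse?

£10,190

Less the £1,050 deductible: £11,240 − £1,050 = £10,190.
That's under the £126,775 cap, so the insurer reimburses the full £10,190.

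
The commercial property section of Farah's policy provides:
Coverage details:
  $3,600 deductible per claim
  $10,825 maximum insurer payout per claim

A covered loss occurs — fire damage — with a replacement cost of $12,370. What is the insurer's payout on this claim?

$8,770

Subtract the deductible: $12,370 − $3,600 = $8,770.
$8,770 is within the $10,825 limit, so the insurer pays $8,770.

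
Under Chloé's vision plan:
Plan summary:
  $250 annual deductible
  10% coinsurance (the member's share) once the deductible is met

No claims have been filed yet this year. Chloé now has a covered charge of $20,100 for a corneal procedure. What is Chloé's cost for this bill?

The full $250 deductible is still open; $250 of this bill applies to it.
After the $250 deductible portion, $20,100 − $250 = $19,850 is subject to coinsurance.
Coinsurance: $19,850 × 10% = $1,985.
Member responsibility: $250 + $1,985 = $2,235.

$2,235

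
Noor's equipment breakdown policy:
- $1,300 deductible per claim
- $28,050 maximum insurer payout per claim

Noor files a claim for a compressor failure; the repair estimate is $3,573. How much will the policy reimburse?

Subtract the deductible: $3,573 − $1,300 = $2,273.
That's under the $28,050 cap, so the insurer reimburses the full $2,273.

$2,273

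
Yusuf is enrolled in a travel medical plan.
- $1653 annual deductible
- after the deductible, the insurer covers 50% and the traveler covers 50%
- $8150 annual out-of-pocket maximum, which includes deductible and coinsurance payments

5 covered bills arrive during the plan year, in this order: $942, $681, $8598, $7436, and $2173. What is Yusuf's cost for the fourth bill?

$2213

Claim 1 — $942: entire amount goes to the deductible. Cost to traveler: $942. OOP to date $942.
Claim 2 — $681: fully absorbed by the deductible. Traveler owes $681 (running OOP $1623).
Claim 3 — $8598: $30 finishes the deductible; $8568 goes to coinsurance; 50% of $8568 = $4284. Cost to traveler: $4314. OOP to date $5937.
Claim 4 — $7436: deductible already satisfied, so traveler's share is 50% × $7436 = $3718. That would push OOP to $9655, over the $8150 cap, so traveler pays $8150 − $5937 = $2213.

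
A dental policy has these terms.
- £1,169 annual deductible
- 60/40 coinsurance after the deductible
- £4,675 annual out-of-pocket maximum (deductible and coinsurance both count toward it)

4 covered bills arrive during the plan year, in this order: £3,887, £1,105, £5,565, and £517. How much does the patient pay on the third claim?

£1,976.80

Bill 1, £3,887: deductible takes £1,169, £2,718 remains; coinsurance £2,718 × 40% = £1,087.20. Patient owes £2,256.20 (running OOP £2,256.20).
Bill 2, £1,105: deductible already satisfied, so patient's share is 40% × £1,105 = £442. Patient owes £442 (running OOP £2,698.20).
Bill 3, £5,565: 40% coinsurance on £5,565 = £2,226. OOP would hit £4,924.20 > £4,675, so the cap limits the patient to £4,675 − £2,698.20 = £1,976.80.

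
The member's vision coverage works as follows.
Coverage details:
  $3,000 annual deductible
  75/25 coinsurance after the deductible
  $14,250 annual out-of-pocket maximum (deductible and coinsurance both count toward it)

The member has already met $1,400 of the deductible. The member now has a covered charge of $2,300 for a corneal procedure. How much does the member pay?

$1,775

$1,400 of the $3,000 deductible is already met, leaving $1,600.
After the $1,600 deductible portion, $2,300 − $1,600 = $700 is subject to coinsurance.
Coinsurance: $700 × 25% = $175.
That puts the member's cost at $1,600 + $175 = $1,775 before any cap.
Total out-of-pocket so far would be $1,400 + $1,775 = $3,175, below the $14,250 cap — no reduction.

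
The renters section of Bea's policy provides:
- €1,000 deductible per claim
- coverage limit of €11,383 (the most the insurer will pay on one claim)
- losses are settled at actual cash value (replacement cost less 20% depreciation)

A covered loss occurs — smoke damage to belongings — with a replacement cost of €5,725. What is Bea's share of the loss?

€2,145

Actual cash value after 20% depreciation: €5,725 × 80% = €4,580.
Less the €1,000 deductible: €4,580 − €1,000 = €3,580.
€3,580 is within the €11,383 limit, so the insurer pays €3,580.
Tenant's share is the uncovered remainder: €5,725 − €3,580 = €2,145.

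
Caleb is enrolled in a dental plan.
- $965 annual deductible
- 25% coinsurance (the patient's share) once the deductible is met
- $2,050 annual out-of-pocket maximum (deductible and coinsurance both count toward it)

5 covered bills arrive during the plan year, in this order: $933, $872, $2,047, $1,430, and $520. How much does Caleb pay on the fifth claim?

$5.75

#1 ($933): all of it applies to the deductible. Patient pays $933; OOP now $933.
#2 ($872): $32 finishes the deductible; $840 goes to coinsurance; patient's 25% is $210. Patient owes $242 (running OOP $1,175).
#3 ($2,047): deductible already satisfied, so patient's share is 25% × $2,047 = $511.75. Patient pays $511.75; OOP now $1,686.75.
#4 ($1,430): deductible met; 25% of $1,430 = $357.50. Patient pays $357.50; OOP now $2,044.25.
#5 ($520): deductible already satisfied, so patient's share is 25% × $520 = $130. That would push OOP to $2,174.25, over the $2,050 cap, so patient pays $2,050 − $2,044.25 = $5.75.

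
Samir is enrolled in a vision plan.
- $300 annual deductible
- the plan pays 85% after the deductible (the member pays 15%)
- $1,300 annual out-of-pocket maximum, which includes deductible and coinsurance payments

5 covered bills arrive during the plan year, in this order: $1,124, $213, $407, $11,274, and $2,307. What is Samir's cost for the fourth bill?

$783.40

Claim 1 — $1,124: $300 to deductible, leaving $824; 15% of $824 = $123.60. Member pays $423.60; OOP now $423.60.
Claim 2 — $213: 15% coinsurance on $213 = $31.95. Member owes $31.95 (running OOP $455.55).
Claim 3 — $407: 15% coinsurance on $407 = $61.05. Cost to member: $61.05. OOP to date $516.60.
Claim 4 — $11,274: deductible already satisfied, so member's share is 15% × $11,274 = $1,691.10. Adding that to $516.60 gives $2,207.70, past the $1,300 cap; member pays only $1,300 − $516.60 = $783.40.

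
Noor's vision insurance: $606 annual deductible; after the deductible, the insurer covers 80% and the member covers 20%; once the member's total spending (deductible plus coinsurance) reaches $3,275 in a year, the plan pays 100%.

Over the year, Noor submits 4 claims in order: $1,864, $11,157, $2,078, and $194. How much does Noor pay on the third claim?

Claim 1 ($1,864): $606 finishes the deductible; $1,258 goes to coinsurance; 20% of $1,258 = $251.60. Member owes $857.60 (running OOP $857.60).
Claim 2 ($11,157): 20% coinsurance on $11,157 = $2,231.40. Member pays $2,231.40; OOP now $3,089.
Claim 3 ($2,078): deductible already satisfied, so member's share is 20% × $2,078 = $415.60. That would push OOP to $3,504.60, over the $3,275 cap, so member pays $3,275 − $3,089 = $186.

$186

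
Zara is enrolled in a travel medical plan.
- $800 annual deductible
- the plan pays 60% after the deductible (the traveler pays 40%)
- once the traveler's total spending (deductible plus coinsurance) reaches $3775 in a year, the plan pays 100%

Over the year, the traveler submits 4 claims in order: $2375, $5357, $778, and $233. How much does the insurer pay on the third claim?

Claim 1 — $2375: deductible takes $800, $1575 remains; 40% of $1575 = $630. Traveler owes $1430 (running OOP $1430). Insurer: $2375 − $1430 = $945.
Claim 2 — $5357: deductible already satisfied, so traveler's share is 40% × $5357 = $2142.80. Cost to traveler: $2142.80. OOP to date $3572.80. Plan pays $5357 − $2142.80 = $3214.20.
Claim 3 — $778: deductible already satisfied, so traveler's share is 40% × $778 = $311.20. Adding that to $3572.80 gives $3884, past the $3775 cap; traveler pays only $3775 − $3572.80 = $202.20. Plan pays $778 − $202.20 = $575.80.

$575.80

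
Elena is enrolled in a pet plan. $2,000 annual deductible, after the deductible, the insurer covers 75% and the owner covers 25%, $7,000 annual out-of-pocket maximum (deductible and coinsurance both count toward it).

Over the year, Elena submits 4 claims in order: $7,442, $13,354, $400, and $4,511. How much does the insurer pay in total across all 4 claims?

$18,707

Claim 1 ($7,442): $2,000 finishes the deductible; $5,442 goes to coinsurance; coinsurance $5,442 × 25% = $1,360.50. Owner owes $3,360.50 (running OOP $3,360.50). Insurer: $7,442 − $3,360.50 = $4,081.50.
Claim 2 ($13,354): deductible met; 25% of $13,354 = $3,338.50. Owner owes $3,338.50 (running OOP $6,699). Plan pays $13,354 − $3,338.50 = $10,015.50.
Claim 3 ($400): deductible already satisfied, so owner's share is 25% × $400 = $100. Cost to owner: $100. OOP to date $6,799. Insurer: $400 − $100 = $300.
Claim 4 ($4,511): deductible met; 25% of $4,511 = $1,127.75. That would push OOP to $7,926.75, over the $7,000 cap, so owner pays $7,000 − $6,799 = $201. Plan pays $4,511 − $201 = $4,310.
Insurer total: $4,081.50 + $10,015.50 + $300 + $4,310 = $18,707.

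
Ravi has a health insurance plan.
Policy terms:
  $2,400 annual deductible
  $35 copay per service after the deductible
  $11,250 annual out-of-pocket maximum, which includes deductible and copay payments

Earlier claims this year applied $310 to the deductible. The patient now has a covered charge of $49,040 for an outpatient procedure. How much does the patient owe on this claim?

Remaining deductible: $2,400 − $310 = $2,090.
That leaves $49,040 − $2,090 = $46,950 for the copay.
Copay on this service: $35.
That puts the patient's cost at $2,090 + $35 = $2,125 before any cap.
Total out-of-pocket so far would be $310 + $2,125 = $2,435, below the $11,250 cap — no reduction.

$2,125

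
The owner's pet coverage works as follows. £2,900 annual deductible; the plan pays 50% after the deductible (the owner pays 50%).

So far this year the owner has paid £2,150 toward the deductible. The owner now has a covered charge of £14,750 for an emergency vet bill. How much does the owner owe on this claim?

£2,150 of the £2,900 deductible is already met, leaving £750.
The remaining £14,000 (= £14,750 − £750) moves to coinsurance.
Owner's 50% share of £14,000 is £7,000.
That puts the owner's cost at £750 + £7,000 = £7,750.

£7,750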